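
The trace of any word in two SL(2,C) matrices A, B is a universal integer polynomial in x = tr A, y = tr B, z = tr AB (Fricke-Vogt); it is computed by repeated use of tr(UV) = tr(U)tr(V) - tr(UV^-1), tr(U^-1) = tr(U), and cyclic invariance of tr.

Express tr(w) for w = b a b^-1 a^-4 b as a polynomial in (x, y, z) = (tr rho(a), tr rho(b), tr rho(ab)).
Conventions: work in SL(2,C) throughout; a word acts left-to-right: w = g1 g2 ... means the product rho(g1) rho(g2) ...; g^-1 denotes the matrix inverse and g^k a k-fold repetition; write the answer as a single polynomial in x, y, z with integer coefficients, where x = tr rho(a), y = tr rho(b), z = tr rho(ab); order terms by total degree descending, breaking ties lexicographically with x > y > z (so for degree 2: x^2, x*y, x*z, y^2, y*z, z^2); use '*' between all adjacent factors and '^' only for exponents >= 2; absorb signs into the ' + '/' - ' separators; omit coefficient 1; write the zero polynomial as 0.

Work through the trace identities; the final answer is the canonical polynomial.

reduce: trace(b^2) = trace(b)*trace(b) - trace(1)  (reduce the b square) = y^2 - 2
so trace(b^2 a) = trace(b)*trace(a b) - trace(a)  (reduce the b square) = y*z - x
trace(a^-1 b^2) = trace(b^2)*trace(a) - trace(b^2 a)  (eliminate a^-1) = x*y^2 - y*z - x
trace(b^2 a b) = trace(b)*trace(a b^2) - trace(a b)  (reduce the b square) = y^2*z - x*y - z
reduce: trace(a b a b) = trace(b a)*trace(b a) - trace(1)  (split on b) = z^2 - 2
trace(a b a) = trace(a)*trace(b a) - trace(b)  (reduce the a square) = x*z - y
trace(b^2 a b a) = trace(b)*trace(a b a b) - trace(a b a)  (reduce the b square) = y*z^2 - x*z - y
so trace(b^2 a b a^-1) = trace(b^2 a b)*trace(a) - trace(b^2 a b a)  (eliminate a^-1) = x*y^2*z - x^2*y - y*z^2 + y
reduce: trace(a^-2 b^2 a b) = trace(b^2 a b a^-1)*trace(a) - trace(b^2 a b)  (eliminate a^-1) = x^2*y^2*z - x^3*y - x*y*z^2 - y^2*z + 2*x*y + z
so trace(a^-1 b^2 a b^-1 a^-1) = trace(a^-2 b^2 a)*trace(b) - trace(a^-2 b^2 a b)  (eliminate b^-1) = -x^2*y^2*z + x^3*y + x*y^3 + x*y*z^2 - 3*x*y - z
trace(a b^2 a) = trace(a)*trace(b^2 a) - trace(b^2)  (reduce the a square) = x*y*z - x^2 - y^2 + 2
reduce: trace(b^2 a b^-1 a) = trace(a b^2 a)*trace(b) - trace(a b^2 a b)  (eliminate b^-1) = x*y^2*z - x^2*y - y^3 - y*z^2 + x*z + 3*y
trace(a^-1 b^2 a b^-1) = trace(b^2 a b^-1)*trace(a) - trace(b^2 a b^-1 a)  (eliminate a^-1) = -x*y^2*z + x^2*y + y^3 + y*z^2 - 3*y
reduce: trace(a^-3 b^2 a b^-1) = trace(a^-1 b^2 a b^-1 a^-1)*trace(a) - trace(a^-1 b^2 a b^-1)  (eliminate a^-1) = -x^3*y^2*z + x^4*y + x^2*y^3 + x^2*y*z^2 + x*y^2*z - 4*x^2*y - y^3 - y*z^2 - x*z + 3*y
so trace(b a b^-1 a^-4 b) = trace(a^-3 b^2 a b^-1)*trace(a) - trace(a^-3 b^2 a b^-1 a)  (eliminate a^-1) = -x^4*y^2*z + x^5*y + x^3*y^3 + x^3*y*z^2 + 2*x^2*y^2*z - 5*x^3*y - 2*x*y^3 - 2*x*y*z^2 - x^2*z + 6*x*y + z

-x^4*y^2*z + x^5*y + x^3*y^3 + x^3*y*z^2 + 2*x^2*y^2*z - 5*x^3*y - 2*x*y^3 - 2*x*y*z^2 - x^2*z + 6*x*y + z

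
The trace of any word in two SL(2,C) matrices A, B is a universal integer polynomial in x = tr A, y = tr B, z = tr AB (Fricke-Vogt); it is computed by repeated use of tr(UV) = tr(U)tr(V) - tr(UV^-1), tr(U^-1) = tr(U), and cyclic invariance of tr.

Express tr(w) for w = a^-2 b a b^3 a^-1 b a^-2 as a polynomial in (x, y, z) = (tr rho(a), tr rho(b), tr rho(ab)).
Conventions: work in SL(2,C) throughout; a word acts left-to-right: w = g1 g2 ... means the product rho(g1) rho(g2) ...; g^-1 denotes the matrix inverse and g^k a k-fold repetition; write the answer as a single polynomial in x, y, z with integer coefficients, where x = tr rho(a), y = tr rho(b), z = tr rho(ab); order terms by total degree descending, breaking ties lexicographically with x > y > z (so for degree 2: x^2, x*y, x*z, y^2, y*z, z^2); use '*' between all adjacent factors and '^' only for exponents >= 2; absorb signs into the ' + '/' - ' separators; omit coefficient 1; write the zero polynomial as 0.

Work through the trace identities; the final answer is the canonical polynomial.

trace(b a b) = trace(b) trace(a b) - trace(a)   [square of b] = y*z - x
use: trace(b^2 a b) = trace(b) trace(b a b) - trace(b a)   [square of b] = y^2*z - x*y - z
apply: trace(b^2 a b^2) = trace(b) trace(b^2 a b) - trace(b^2 a)   [square of b] = y^3*z - x*y^2 - 2*y*z + x
use: trace(b a b^4) = trace(b) trace(b^2 a b^2) - trace(b^2 a b)   [square of b] = y^4*z - x*y^3 - 3*y^2*z + 2*x*y + z
apply: trace(a b a b) = trace(a b) trace(a b) - trace(1)   [split at a repeated a] = z^2 - 2
trace(a b a) = trace(a) trace(b a) - trace(b)   [square of a] = x*z - y
use: trace(b a b a b) = trace(b) trace(a b a b) - trace(a b a)   [square of b] = y*z^2 - x*z - y
apply: trace(b^2 a b a b) = trace(b) trace(b a b a b) - trace(b a b a)   [square of b] = y^2*z^2 - x*y*z - y^2 - z^2 + 2
use: trace(b a b^4 a) = trace(b) trace(b^2 a b a b) - trace(b^2 a b a)   [square of b] = y^3*z^2 - x*y^2*z - y^3 - 2*y*z^2 + x*z + 3*y
trace(b a^-1 b a b^3) = trace(b a b^4) trace(a) - trace(b a b^4 a)   [inverse elimination on a] = x*y^4*z - x^2*y^3 - y^3*z^2 - 2*x*y^2*z + 2*x^2*y + y^3 + 2*y*z^2 - 3*y
trace(b^2) = trace(b) trace(b) - trace(1)   [square of b] = y^2 - 2
trace(a b^2 a) = trace(a) trace(b^2 a) - trace(b^2)   [square of a] = x*y*z - x^2 - y^2 + 2
trace(b a b^2 a b) = trace(b) trace(a b^2 a b) - trace(a b^2 a)   [square of b] = y^2*z^2 - 2*x*y*z + x^2 - 2
trace(b a b^3 a b) = trace(b) trace(b a b^2 a b) - trace(b a b^2 a)   [square of b] = y^3*z^2 - 2*x*y^2*z + x^2*y - y*z^2 + x*z - y
trace(a b a b a b) = trace(a b a b) trace(a b) - trace(b a)   [split at a repeated a] = z^3 - 3*z
trace(a b a b a) = trace(a) trace(b a b a) - trace(b a b)   [square of a] = x*z^2 - y*z - x
apply: trace(a b a b a b^2) = trace(b) trace(a b a b a b) - trace(a b a b a)   [square of b] = y*z^3 - x*z^2 - 2*y*z + x
apply: trace(b a b^3 a b a) = trace(b) trace(a b a b a b^2) - trace(a b a b a b)   [square of b] = y^2*z^3 - x*y*z^2 - 2*y^2*z - z^3 + x*y + 3*z
trace(b a^-1 b a b^3 a) = trace(b a b^3 a b) trace(a) - trace(b a b^3 a b a)   [inverse elimination on a] = x*y^3*z^2 - 2*x^2*y^2*z - y^2*z^3 + x^3*y + x^2*z + 2*y^2*z + z^3 - 2*x*y - 3*z
use: trace(b a b^3 a^-1 b a^-1) = trace(b a^-1 b a b^3) trace(a) - trace(b a^-1 b a b^3 a)   [inverse elimination on a] = x^2*y^4*z - x^3*y^3 - 2*x*y^3*z^2 + y^2*z^3 + x^3*y + x*y^3 + 2*x*y*z^2 - x^2*z - 2*y^2*z - z^3 - x*y + 3*z
trace(b a b^3 a^-1 b) = trace(b^2 a b^3) trace(a) - trace(b^2 a b^3 a)   [inverse elimination on a] = x*y^4*z - x^2*y^3 - y^3*z^2 - x*y^2*z + x^2*y + y*z^2 + y
trace(b a b^3 a^-1 b a^-2) = trace(b a b^3 a^-1 b a^-1) trace(a) - trace(b a b^3 a^-1 b)   [inverse elimination on a] = x^3*y^4*z - x^4*y^3 - 2*x^2*y^3*z^2 - x*y^4*z + x*y^2*z^3 + x^4*y + 2*x^2*y^3 + 2*x^2*y*z^2 + y^3*z^2 - x^3*z - x*y^2*z - x*z^3 - 2*x^2*y - y*z^2 + 3*x*z - y
trace(b a b^3 a^-1 b a^-3) = trace(b a b^3 a^-1 b a^-2) trace(a) - trace(b a b^3 a^-1 b a^-1)   [inverse elimination on a] = x^4*y^4*z - x^5*y^3 - 2*x^3*y^3*z^2 - 2*x^2*y^4*z + x^2*y^2*z^3 + x^5*y + 3*x^3*y^3 + 2*x^3*y*z^2 + 3*x*y^3*z^2 - x^4*z - x^2*y^2*z - x^2*z^3 - y^2*z^3 - 3*x^3*y - x*y^3 - 3*x*y*z^2 + 4*x^2*z + 2*y^2*z + z^3 - 3*z
trace(a^-2 b a b^3 a^-1 b a^-2) = trace(b a b^3 a^-1 b a^-3) trace(a) - trace(b a b^3 a^-1 b a^-2)   [inverse elimination on a] = x^5*y^4*z - x^6*y^3 - 2*x^4*y^3*z^2 - 3*x^3*y^4*z + x^3*y^2*z^3 + x^6*y + 4*x^4*y^3 + 2*x^4*y*z^2 + 5*x^2*y^3*z^2 - x^5*z - x^3*y^2*z - x^3*z^3 + x*y^4*z - 2*x*y^2*z^3 - 4*x^4*y - 3*x^2*y^3 - 5*x^2*y*z^2 - y^3*z^2 + 5*x^3*z + 3*x*y^2*z + 2*x*z^3 + 2*x^2*y + y*z^2 - 6*x*z + y

x^5*y^4*z - x^6*y^3 - 2*x^4*y^3*z^2 - 3*x^3*y^4*z + x^3*y^2*z^3 + x^6*y + 4*x^4*y^3 + 2*x^4*y*z^2 + 5*x^2*y^3*z^2 - x^5*z - x^3*y^2*z - x^3*z^3 + x*y^4*z - 2*x*y^2*z^3 - 4*x^4*y - 3*x^2*y^3 - 5*x^2*y*z^2 - y^3*z^2 + 5*x^3*z + 3*x*y^2*z + 2*x*z^3 + 2*x^2*y + y*z^2 - 6*x*z + y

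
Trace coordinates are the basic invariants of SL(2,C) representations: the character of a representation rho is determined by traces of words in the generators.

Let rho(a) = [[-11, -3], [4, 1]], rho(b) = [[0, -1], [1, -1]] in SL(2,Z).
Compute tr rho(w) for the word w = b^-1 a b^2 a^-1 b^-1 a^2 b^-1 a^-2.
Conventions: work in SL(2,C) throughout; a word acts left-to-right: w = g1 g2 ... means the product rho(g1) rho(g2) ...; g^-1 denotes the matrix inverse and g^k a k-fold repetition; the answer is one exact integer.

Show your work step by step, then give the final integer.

5832199

rho(b^-1) = [[-1, 1], [-1, 0]]
... * rho(a) = [[-11, -3], [4, 1]]  ->  [[15, 4], [11, 3]]
... * rho(b) = [[0, -1], [1, -1]]  ->  [[4, -19], [3, -14]]
... * rho(b) = [[0, -1], [1, -1]]  ->  [[-19, 15], [-14, 11]]
... * rho(a^-1) = [[1, 3], [-4, -11]]  ->  [[-79, -222], [-58, -163]]
... * rho(b^-1) = [[-1, 1], [-1, 0]]  ->  [[301, -79], [221, -58]]
... * rho(a) = [[-11, -3], [4, 1]]  ->  [[-3627, -982], [-2663, -721]]
... * rho(a) = [[-11, -3], [4, 1]]  ->  [[35969, 9899], [26409, 7268]]
... * rho(b^-1) = [[-1, 1], [-1, 0]]  ->  [[-45868, 35969], [-33677, 26409]]
... * rho(a^-1) = [[1, 3], [-4, -11]]  ->  [[-189744, -533263], [-139313, -391530]]
... * rho(a^-1) = [[1, 3], [-4, -11]]  ->  [[1943308, 5296661], [1426807, 3888891]]
tr = 1943308 + 3888891 = 5832199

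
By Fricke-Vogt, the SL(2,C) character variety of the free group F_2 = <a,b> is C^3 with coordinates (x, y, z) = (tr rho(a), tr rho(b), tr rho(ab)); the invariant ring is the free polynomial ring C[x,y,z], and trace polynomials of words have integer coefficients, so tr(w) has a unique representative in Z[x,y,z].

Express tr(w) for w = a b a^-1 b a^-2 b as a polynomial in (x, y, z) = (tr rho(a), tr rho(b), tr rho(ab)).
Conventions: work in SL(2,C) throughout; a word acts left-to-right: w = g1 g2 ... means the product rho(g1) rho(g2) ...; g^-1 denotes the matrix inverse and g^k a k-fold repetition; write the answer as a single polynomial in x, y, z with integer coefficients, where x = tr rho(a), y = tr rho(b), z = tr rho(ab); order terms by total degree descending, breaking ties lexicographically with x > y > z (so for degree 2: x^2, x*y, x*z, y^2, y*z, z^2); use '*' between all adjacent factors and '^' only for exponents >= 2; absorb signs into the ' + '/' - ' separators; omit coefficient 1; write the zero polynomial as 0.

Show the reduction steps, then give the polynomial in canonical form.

x^3*y^2*z - x^4*y - 2*x^2*y*z^2 + x^3*z - x*y^2*z + x*z^3 + 3*x^2*y + y*z^2 - 3*x*z - y

trace(b a b) = trace(b) * trace(a b) - trace(a)  (reduce the b square) = y*z - x
trace(b a b^2) = trace(b) * trace(b a b) - trace(b a)  (reduce the b square) = y^2*z - x*y - z
trace(a b a b) = trace(a b) * trace(a b) - trace(1)  (split on a) = z^2 - 2
trace(a b a) = trace(a) * trace(b a) - trace(b)  (reduce the a square) = x*z - y
trace(b a b^2 a) = trace(b) * trace(a b a b) - trace(a b a)  (reduce the b square) = y*z^2 - x*z - y
trace(a^-1 b a b^2) = trace(b a b^2) * trace(a) - trace(b a b^2 a)  (eliminate a^-1) = x*y^2*z - x^2*y - y*z^2 + y
trace(b a^-2 b a b) = trace(a^-1 b a b^2) * trace(a) - trace(a^-1 b a b^2 a)  (eliminate a^-1) = x^2*y^2*z - x^3*y - x*y*z^2 - y^2*z + 2*x*y + z
trace(b a b a b a) = trace(a b a b) * trace(a b) - trace(b a)  (split on a) = z^3 - 3*z
trace(b a b a b a^-1) = trace(b a b a b) * trace(a) - trace(b a b a b a)  (eliminate a^-1) = x*y*z^2 - x^2*z - z^3 - x*y + 3*z
trace(b a^-2 b a b a) = trace(b a b a b a^-1) * trace(a) - trace(b a b a b)  (eliminate a^-1) = x^2*y*z^2 - x^3*z - x*z^3 - x^2*y - y*z^2 + 4*x*z + y
trace(a b a^-1 b a^-2 b) = trace(b a^-2 b a b) * trace(a) - trace(b a^-2 b a b a)  (eliminate a^-1) = x^3*y^2*z - x^4*y - 2*x^2*y*z^2 + x^3*z - x*y^2*z + x*z^3 + 3*x^2*y + y*z^2 - 3*x*z - y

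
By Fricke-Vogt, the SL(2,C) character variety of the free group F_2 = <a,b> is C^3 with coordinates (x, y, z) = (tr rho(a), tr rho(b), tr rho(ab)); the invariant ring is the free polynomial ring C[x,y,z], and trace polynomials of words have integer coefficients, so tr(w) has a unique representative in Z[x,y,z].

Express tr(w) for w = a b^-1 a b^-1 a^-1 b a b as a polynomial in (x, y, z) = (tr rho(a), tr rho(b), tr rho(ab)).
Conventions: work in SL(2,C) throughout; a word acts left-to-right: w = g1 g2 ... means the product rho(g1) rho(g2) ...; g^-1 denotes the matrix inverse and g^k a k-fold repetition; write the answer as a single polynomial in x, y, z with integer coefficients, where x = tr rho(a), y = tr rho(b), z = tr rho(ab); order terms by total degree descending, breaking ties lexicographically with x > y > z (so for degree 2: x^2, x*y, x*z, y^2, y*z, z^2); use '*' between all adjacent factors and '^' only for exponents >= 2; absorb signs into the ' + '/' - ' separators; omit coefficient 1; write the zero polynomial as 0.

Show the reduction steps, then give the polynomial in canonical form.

-x^2*y^2*z^2 + x^3*y*z + x*y^3*z + 2*x*y*z^3 - x^2*z^2 - y^2*z^2 - z^4 - 4*x*y*z + x^2 + 4*z^2 - 2

tr(a b a) = tr(a) tr(b a) - tr(b) = x*z - y
tr(a b a b) = tr(a b) tr(a b) - tr(1) = z^2 - 2
tr(b^2 a b a) = tr(b) tr(a b a b) - tr(a b a) = y*z^2 - x*z - y
tr(b a b) = tr(b) tr(a b) - tr(a) = y*z - x
tr(b^2 a b) = tr(b) tr(b a b) - tr(b a) = y^2*z - x*y - z
tr(a b^2 a b a) = tr(a) tr(b^2 a b a) - tr(b^2 a b) = x*y*z^2 - x^2*z - y^2*z + z
tr(a b a b a b) = tr(a b a b) tr(a b) - tr(b a) = z^3 - 3*z
tr(a b a b a) = tr(a) tr(b a b a) - tr(b a b) = x*z^2 - y*z - x
tr(a b^2 a b a b) = tr(b) tr(a b a b a b) - tr(a b a b a) = y*z^3 - x*z^2 - 2*y*z + x
tr(b a b a b^-1 a b) = tr(a b^2 a b a) tr(b) - tr(a b^2 a b a b) = x*y^2*z^2 - x^2*y*z - y^3*z - y*z^3 + x*z^2 + 3*y*z - x
tr(a b a b a b a) = tr(a) tr(b a b a b a) - tr(b a b a b) = x*z^3 - y*z^2 - 2*x*z + y
tr(a b a b a b a b) = tr(a b a b) tr(a b a b) - tr(1) = z^4 - 4*z^2 + 2
tr(b a b a b^-1 a b a) = tr(a b a b a b a) tr(b) - tr(a b a b a b a b) = x*y*z^3 - y^2*z^2 - z^4 - 2*x*y*z + y^2 + 4*z^2 - 2
tr(a^-1 b a b a b^-1 a b) = tr(b a b a b^-1 a b) tr(a) - tr(b a b a b^-1 a b a) = x^2*y^2*z^2 - x^3*y*z - x*y^3*z - 2*x*y*z^3 + x^2*z^2 + y^2*z^2 + z^4 + 5*x*y*z - x^2 - y^2 - 4*z^2 + 2
tr(a b^-1 a b^-1 a^-1 b a b) = tr(a^-1 b a b a b^-1 a) tr(b) - tr(a^-1 b a b a b^-1 a b) = -x^2*y^2*z^2 + x^3*y*z + x*y^3*z + 2*x*y*z^3 - x^2*z^2 - y^2*z^2 - z^4 - 4*x*y*z + x^2 + 4*z^2 - 2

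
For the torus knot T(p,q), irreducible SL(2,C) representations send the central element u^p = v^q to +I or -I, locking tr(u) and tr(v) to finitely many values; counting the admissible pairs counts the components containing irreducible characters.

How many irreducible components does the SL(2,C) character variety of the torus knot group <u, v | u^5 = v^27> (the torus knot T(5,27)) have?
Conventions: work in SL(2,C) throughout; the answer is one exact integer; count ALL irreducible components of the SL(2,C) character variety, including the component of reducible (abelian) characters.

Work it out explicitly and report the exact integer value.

Gamma = < u, v | u^5 = v^27 > (torus knot T(5,27)); the central element u^5 = v^27 acts as +I or -I in any irreducible SL(2,C) representation.
This locks tr(u) to 2*cos(pi*alpha/5), alpha in 1..4, and tr(v) to 2*cos(pi*beta/27), beta in 1..26, on each component of irreducible characters.
Consistency of u^5 = (-1)^alpha I with v^27 = (-1)^beta I forces alpha = beta (mod 2).
Enumerate parity-matched pairs: 2*13 odd-odd plus 2*13 even-even gives 52.
That is 52 components of irreducible characters, and with the reducible (abelian) component the total is 53.

53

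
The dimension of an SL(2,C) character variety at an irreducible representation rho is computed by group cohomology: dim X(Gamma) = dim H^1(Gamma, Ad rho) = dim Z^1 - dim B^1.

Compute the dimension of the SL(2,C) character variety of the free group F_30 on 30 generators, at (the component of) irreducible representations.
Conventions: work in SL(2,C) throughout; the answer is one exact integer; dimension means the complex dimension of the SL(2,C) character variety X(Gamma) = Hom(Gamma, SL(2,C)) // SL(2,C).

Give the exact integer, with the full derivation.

The free group F_30: 30 generators, no relators.
Z^1(Gamma, Ad rho) = (sl_2)^30: a cocycle is a free choice of one sl_2 vector per generator, so dim Z^1 = 3*30 = 90.
Irreducibility makes the coboundary map sl_2 -> Z^1 injective (trivial centralizer), so dim B^1 = 3.
dim X = dim H^1 = dim Z^1 - dim B^1 = 90 - 3 = 87.

87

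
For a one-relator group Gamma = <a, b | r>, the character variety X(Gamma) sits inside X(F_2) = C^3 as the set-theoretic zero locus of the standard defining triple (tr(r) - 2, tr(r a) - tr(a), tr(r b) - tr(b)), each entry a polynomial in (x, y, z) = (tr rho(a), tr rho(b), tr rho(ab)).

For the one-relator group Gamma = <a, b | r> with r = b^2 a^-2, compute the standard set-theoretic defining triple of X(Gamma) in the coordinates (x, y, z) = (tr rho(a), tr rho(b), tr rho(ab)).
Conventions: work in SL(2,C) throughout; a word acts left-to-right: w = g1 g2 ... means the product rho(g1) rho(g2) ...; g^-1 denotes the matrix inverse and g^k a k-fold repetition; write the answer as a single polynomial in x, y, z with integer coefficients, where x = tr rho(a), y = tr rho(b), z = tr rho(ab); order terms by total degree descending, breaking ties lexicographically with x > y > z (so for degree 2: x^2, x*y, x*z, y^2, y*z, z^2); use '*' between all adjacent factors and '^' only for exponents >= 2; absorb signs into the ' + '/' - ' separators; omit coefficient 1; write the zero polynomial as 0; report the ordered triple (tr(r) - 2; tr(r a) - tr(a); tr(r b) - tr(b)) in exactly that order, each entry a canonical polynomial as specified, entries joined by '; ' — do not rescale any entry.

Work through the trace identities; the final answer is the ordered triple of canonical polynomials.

x^2*y^2 - x*y*z - x^2 - y^2; x*y^2 - y*z - 2*x; x^2*y^3 - x*y^2*z - 2*x^2*y - y^3 + x*z + 2*y

tr(b^2) = tr(b)*tr(b) - tr(1)  (reduce the b square) = y^2 - 2
tr(b^2 a) = tr(b)*tr(a b) - tr(a)  (reduce the b square) = y*z - x
tr(b^2 a^-1) = tr(b^2)*tr(a) - tr(b^2 a)  (eliminate a^-1) = x*y^2 - y*z - x
tr(b^2 a^-2) = tr(b^2 a^-1)*tr(a) - tr(b^2)  (eliminate a^-1) = x^2*y^2 - x*y*z - x^2 - y^2 + 2
tr(b^3) = tr(b)*tr(b^2) - tr(b)   [square of b] = y^3 - 3*y
tr(b^3 a) = tr(b)*tr(b a b) - tr(b a)   [square of b] = y^2*z - x*y - z
tr(b^3 a^-1) = tr(b^3)*tr(a) - tr(b^3 a)   [inverse elimination on a] = x*y^3 - y^2*z - 2*x*y + z
tr(b^2 a^-2 b) = tr(b^3 a^-1)*tr(a) - tr(b^3)   [inverse elimination on a] = x^2*y^3 - x*y^2*z - 2*x^2*y - y^3 + x*z + 3*y
assemble the triple (tr(r) - 2; tr(r a) - x; tr(r b) - y)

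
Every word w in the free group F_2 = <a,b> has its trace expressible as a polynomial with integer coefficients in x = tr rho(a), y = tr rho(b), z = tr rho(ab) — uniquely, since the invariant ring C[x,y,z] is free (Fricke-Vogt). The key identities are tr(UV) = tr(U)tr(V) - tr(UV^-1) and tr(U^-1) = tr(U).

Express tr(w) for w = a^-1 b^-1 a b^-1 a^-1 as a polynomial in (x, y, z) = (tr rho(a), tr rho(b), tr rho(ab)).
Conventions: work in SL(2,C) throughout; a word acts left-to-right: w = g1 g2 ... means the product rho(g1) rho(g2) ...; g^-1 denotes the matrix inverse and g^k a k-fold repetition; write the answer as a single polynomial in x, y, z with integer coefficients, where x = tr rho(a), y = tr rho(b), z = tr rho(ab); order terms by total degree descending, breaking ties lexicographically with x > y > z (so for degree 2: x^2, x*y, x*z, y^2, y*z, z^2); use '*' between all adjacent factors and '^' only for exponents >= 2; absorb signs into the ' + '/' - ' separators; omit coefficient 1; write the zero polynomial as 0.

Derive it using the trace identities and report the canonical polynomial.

x^2*y*z - x^3 - x*y^2 - x*z^2 + y*z + 3*x

trace(a^-1) = trace(a) = x
trace(a^-1 b) = trace(b) trace(a) - trace(b a) = x*y - z
trace(b^-1 a^-1) = trace(a^-1) trace(b) - trace(a^-1 b) = z
trace(b a b) = trace(b) trace(a b) - trace(a) = y*z - x
trace(b a b a) = trace(b a) trace(b a) - trace(1) = z^2 - 2
trace(a^-1 b a b) = trace(b a b) trace(a) - trace(b a b a) = x*y*z - x^2 - z^2 + 2
trace(a^-1 b a b^-1) = trace(a^-1 b a) trace(b) - trace(a^-1 b a b) = -x*y*z + x^2 + y^2 + z^2 - 2
trace(a b^-1 a^-2 b) = trace(a^-1 b a b^-1) trace(a) - trace(a^-1 b a b^-1 a) = -x^2*y*z + x^3 + x*y^2 + x*z^2 - 3*x
trace(a^-1 b^-1 a b^-1 a^-1) = trace(a b^-1 a^-2) trace(b) - trace(a b^-1 a^-2 b) = x^2*y*z - x^3 - x*y^2 - x*z^2 + y*z + 3*x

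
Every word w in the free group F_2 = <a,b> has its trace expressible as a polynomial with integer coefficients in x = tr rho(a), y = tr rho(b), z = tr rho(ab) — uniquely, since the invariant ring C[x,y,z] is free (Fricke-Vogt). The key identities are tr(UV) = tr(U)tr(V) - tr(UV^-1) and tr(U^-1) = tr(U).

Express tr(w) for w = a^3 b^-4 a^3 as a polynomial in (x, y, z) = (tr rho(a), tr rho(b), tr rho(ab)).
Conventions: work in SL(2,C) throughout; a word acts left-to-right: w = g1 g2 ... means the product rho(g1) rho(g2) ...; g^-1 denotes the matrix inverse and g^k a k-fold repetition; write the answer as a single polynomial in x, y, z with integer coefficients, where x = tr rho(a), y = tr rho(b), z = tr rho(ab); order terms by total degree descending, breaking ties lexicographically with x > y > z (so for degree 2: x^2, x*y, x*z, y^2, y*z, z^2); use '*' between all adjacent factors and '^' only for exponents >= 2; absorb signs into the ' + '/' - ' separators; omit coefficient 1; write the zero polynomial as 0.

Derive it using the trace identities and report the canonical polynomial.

x^6*y^4 - x^5*y^3*z - 3*x^6*y^2 - 5*x^4*y^4 + 2*x^5*y*z + 4*x^3*y^3*z + x^6 + 16*x^4*y^2 + 6*x^2*y^4 - 8*x^3*y*z - 3*x*y^3*z - 6*x^4 - 21*x^2*y^2 - y^4 + 6*x*y*z + 9*x^2 + 4*y^2 - 2

next, tr(a^2) = tr(a)*tr(a) - tr(1) = x^2 - 2
tr(a^3) = tr(a)*tr(a^2) - tr(a) = x^3 - 3*x
tr(a^4) = tr(a)*tr(a^3) - tr(a^2) = x^4 - 4*x^2 + 2
tr(a^5) = tr(a)*tr(a^4) - tr(a^3) = x^5 - 5*x^3 + 5*x
next, tr(a^6) = tr(a)*tr(a^5) - tr(a^4) = x^6 - 6*x^4 + 9*x^2 - 2
next, tr(a b a) = tr(a)*tr(b a) - tr(b) = x*z - y
next, tr(a b a^2) = tr(a)*tr(a b a) - tr(a b) = x^2*z - x*y - z
tr(a^2 b a^2) = tr(a)*tr(a b a^2) - tr(a b a) = x^3*z - x^2*y - 2*x*z + y
tr(a^4 b a) = tr(a)*tr(a^2 b a^2) - tr(a^2 b a) = x^4*z - x^3*y - 3*x^2*z + 2*x*y + z
and tr(a^6 b) = tr(a)*tr(a^4 b a) - tr(a^4 b) = x^5*z - x^4*y - 4*x^3*z + 3*x^2*y + 3*x*z - y
next, tr(b^-1 a^6) = tr(a^6)*tr(b) - tr(a^6 b) = x^6*y - x^5*z - 5*x^4*y + 4*x^3*z + 6*x^2*y - 3*x*z - y
next, tr(b^-2 a^6) = tr(b^-1 a^6)*tr(b) - tr(b^-1 a^6 b) = x^6*y^2 - x^5*y*z - x^6 - 5*x^4*y^2 + 4*x^3*y*z + 6*x^4 + 6*x^2*y^2 - 3*x*y*z - 9*x^2 - y^2 + 2
next, tr(b^-2 a^6 b^-1) = tr(b^-2 a^6)*tr(b) - tr(b^-2 a^6 b) = x^6*y^3 - x^5*y^2*z - 2*x^6*y - 5*x^4*y^3 + x^5*z + 4*x^3*y^2*z + 11*x^4*y + 6*x^2*y^3 - 4*x^3*z - 3*x*y^2*z - 15*x^2*y - y^3 + 3*x*z + 3*y
tr(a^3 b^-4 a^3) = tr(b^-2 a^6 b^-1)*tr(b) - tr(b^-2 a^6) = x^6*y^4 - x^5*y^3*z - 3*x^6*y^2 - 5*x^4*y^4 + 2*x^5*y*z + 4*x^3*y^3*z + x^6 + 16*x^4*y^2 + 6*x^2*y^4 - 8*x^3*y*z - 3*x*y^3*z - 6*x^4 - 21*x^2*y^2 - y^4 + 6*x*y*z + 9*x^2 + 4*y^2 - 2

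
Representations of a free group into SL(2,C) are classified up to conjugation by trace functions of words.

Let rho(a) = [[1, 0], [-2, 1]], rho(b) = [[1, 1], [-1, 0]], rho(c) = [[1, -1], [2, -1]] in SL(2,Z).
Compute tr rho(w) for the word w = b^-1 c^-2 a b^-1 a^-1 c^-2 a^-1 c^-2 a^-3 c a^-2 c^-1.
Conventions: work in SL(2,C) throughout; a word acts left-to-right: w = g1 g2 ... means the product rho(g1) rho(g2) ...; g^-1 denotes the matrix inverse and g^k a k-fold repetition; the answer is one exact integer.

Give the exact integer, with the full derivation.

257

rho(b^-1) = [[0, -1], [1, 1]]
... * rho(c^-1) = [[-1, 1], [-2, 1]]  ->  [[2, -1], [-3, 2]]
... * rho(c^-1) = [[-1, 1], [-2, 1]]  ->  [[0, 1], [-1, -1]]
... * rho(a) = [[1, 0], [-2, 1]]  ->  [[-2, 1], [1, -1]]
... * rho(b^-1) = [[0, -1], [1, 1]]  ->  [[1, 3], [-1, -2]]
... * rho(a^-1) = [[1, 0], [2, 1]]  ->  [[7, 3], [-5, -2]]
... * rho(c^-1) = [[-1, 1], [-2, 1]]  ->  [[-13, 10], [9, -7]]
... * rho(c^-1) = [[-1, 1], [-2, 1]]  ->  [[-7, -3], [5, 2]]
... * rho(a^-1) = [[1, 0], [2, 1]]  ->  [[-13, -3], [9, 2]]
... * rho(c^-1) = [[-1, 1], [-2, 1]]  ->  [[19, -16], [-13, 11]]
... * rho(c^-1) = [[-1, 1], [-2, 1]]  ->  [[13, 3], [-9, -2]]
... * rho(a^-1) = [[1, 0], [2, 1]]  ->  [[19, 3], [-13, -2]]
... * rho(a^-1) = [[1, 0], [2, 1]]  ->  [[25, 3], [-17, -2]]
... * rho(a^-1) = [[1, 0], [2, 1]]  ->  [[31, 3], [-21, -2]]
... * rho(c) = [[1, -1], [2, -1]]  ->  [[37, -34], [-25, 23]]
... * rho(a^-1) = [[1, 0], [2, 1]]  ->  [[-31, -34], [21, 23]]
... * rho(a^-1) = [[1, 0], [2, 1]]  ->  [[-99, -34], [67, 23]]
... * rho(c^-1) = [[-1, 1], [-2, 1]]  ->  [[167, -133], [-113, 90]]
tr = 167 + 90 = 257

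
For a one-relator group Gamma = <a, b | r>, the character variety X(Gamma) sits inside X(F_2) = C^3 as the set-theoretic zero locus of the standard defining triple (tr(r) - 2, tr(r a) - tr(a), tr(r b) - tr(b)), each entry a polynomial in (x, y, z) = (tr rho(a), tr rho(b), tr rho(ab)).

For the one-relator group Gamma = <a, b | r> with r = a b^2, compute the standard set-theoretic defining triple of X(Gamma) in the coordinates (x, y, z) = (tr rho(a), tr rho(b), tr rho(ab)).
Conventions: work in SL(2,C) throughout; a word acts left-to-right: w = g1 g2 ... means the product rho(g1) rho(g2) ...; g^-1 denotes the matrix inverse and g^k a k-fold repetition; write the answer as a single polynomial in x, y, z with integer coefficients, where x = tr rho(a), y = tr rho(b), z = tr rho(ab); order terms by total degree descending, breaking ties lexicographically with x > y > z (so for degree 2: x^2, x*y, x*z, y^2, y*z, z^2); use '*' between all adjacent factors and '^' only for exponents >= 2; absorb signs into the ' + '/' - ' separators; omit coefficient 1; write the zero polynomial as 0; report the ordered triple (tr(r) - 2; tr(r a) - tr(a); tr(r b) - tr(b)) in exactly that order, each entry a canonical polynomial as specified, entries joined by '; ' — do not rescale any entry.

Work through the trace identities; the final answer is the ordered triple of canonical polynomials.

tr(a b^2) = tr(b)*tr(a b) - tr(a)   [square of b] = y*z - x
tr(b^2) = tr(b)*tr(b) - tr(1) = y^2 - 2
tr(a b^2 a) = tr(a)*tr(b^2 a) - tr(b^2) = x*y*z - x^2 - y^2 + 2
tr(a b^3) = tr(b)*tr(a b^2) - tr(a b) = y^2*z - x*y - z
assemble the triple (tr(r) - 2; tr(r a) - x; tr(r b) - y)

y*z - x - 2; x*y*z - x^2 - y^2 - x + 2; y^2*z - x*y - y - z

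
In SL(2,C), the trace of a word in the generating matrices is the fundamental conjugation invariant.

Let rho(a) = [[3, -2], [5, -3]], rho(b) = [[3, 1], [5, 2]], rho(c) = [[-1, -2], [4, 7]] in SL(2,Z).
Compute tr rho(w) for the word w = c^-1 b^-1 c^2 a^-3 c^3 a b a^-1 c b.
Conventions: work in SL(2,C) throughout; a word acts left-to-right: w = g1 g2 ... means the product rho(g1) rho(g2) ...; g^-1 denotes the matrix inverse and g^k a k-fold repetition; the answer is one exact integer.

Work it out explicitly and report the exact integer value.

rho(c^-1) = [[7, 2], [-4, -1]]
... * rho(b^-1) = [[2, -1], [-5, 3]]  ->  [[4, -1], [-3, 1]]
... * rho(c) = [[-1, -2], [4, 7]]  ->  [[-8, -15], [7, 13]]
... * rho(c) = [[-1, -2], [4, 7]]  ->  [[-52, -89], [45, 77]]
... * rho(a^-1) = [[-3, 2], [-5, 3]]  ->  [[601, -371], [-520, 321]]
... * rho(a^-1) = [[-3, 2], [-5, 3]]  ->  [[52, 89], [-45, -77]]
... * rho(a^-1) = [[-3, 2], [-5, 3]]  ->  [[-601, 371], [520, -321]]
... * rho(c) = [[-1, -2], [4, 7]]  ->  [[2085, 3799], [-1804, -3287]]
... * rho(c) = [[-1, -2], [4, 7]]  ->  [[13111, 22423], [-11344, -19401]]
... * rho(c) = [[-1, -2], [4, 7]]  ->  [[76581, 130739], [-66260, -113119]]
... * rho(a) = [[3, -2], [5, -3]]  ->  [[883438, -545379], [-764375, 471877]]
... * rho(b) = [[3, 1], [5, 2]]  ->  [[-76581, -207320], [66260, 179379]]
... * rho(a^-1) = [[-3, 2], [-5, 3]]  ->  [[1266343, -775122], [-1095675, 670657]]
... * rho(c) = [[-1, -2], [4, 7]]  ->  [[-4366831, -7958540], [3778303, 6885949]]
... * rho(b) = [[3, 1], [5, 2]]  ->  [[-52893193, -20283911], [45764654, 17550201]]
tr = -52893193 + 17550201 = -35342992

-35342992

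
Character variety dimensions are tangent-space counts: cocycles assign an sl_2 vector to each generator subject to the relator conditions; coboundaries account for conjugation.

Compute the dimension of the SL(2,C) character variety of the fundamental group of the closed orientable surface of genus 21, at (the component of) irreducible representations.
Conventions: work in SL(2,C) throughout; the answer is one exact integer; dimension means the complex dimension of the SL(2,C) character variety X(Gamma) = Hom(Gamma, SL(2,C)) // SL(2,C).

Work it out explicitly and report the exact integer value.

120

Gamma = pi_1(Sigma_21) = < a_1, b_1, ..., a_21, b_21 | prod [a_i, b_i] > has 2g = 42 generators and 1 relator.
Before the relator condition, cocycle space has dim 3*42 = 126.
d_2 is surjective at irreducible rho (its cokernel H^2 is dual to H^0 = 0), so dim Z^1 = 126 - 3 = 123.
As always at irreducible rho, dim B^1 = 3.
dim X = dim H^1 = 123 - 3 = 120.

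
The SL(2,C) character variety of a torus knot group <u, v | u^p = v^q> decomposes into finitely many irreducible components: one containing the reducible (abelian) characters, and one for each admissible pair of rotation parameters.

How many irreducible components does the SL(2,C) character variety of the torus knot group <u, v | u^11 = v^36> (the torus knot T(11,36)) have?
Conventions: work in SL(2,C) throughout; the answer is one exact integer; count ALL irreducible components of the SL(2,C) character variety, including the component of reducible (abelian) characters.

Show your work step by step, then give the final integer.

176

Gamma = < u, v | u^11 = v^36 > (torus knot T(11,36)); the central element u^11 = v^36 acts as +I or -I in any irreducible SL(2,C) representation.
This locks tr(u) to 2*cos(pi*alpha/11), alpha in 1..10, and tr(v) to 2*cos(pi*beta/36), beta in 1..35, on each component of irreducible characters.
The two central values (-1)^alpha I and (-1)^beta I must be the same matrix, so alpha and beta share a parity.
Counting: 5 odd alphas x 18 odd betas + 5 even alphas x 17 even betas = 90 + 85 = 175.
Total: 175 irreducible-character components + 1 reducible (abelian) component = 176.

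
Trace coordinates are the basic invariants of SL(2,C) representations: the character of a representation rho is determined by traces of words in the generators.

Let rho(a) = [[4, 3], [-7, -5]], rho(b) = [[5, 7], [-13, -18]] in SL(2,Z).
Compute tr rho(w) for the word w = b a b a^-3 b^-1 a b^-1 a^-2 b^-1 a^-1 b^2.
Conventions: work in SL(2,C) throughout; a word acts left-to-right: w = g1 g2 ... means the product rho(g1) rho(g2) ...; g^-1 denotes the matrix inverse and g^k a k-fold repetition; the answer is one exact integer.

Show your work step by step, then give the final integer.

555091

rho(b) = [[5, 7], [-13, -18]]
... * rho(a) = [[4, 3], [-7, -5]]  ->  [[-29, -20], [74, 51]]
... * rho(b) = [[5, 7], [-13, -18]]  ->  [[115, 157], [-293, -400]]
... * rho(a^-1) = [[-5, -3], [7, 4]]  ->  [[524, 283], [-1335, -721]]
... * rho(a^-1) = [[-5, -3], [7, 4]]  ->  [[-639, -440], [1628, 1121]]
... * rho(a^-1) = [[-5, -3], [7, 4]]  ->  [[115, 157], [-293, -400]]
... * rho(b^-1) = [[-18, -7], [13, 5]]  ->  [[-29, -20], [74, 51]]
... * rho(a) = [[4, 3], [-7, -5]]  ->  [[24, 13], [-61, -33]]
... * rho(b^-1) = [[-18, -7], [13, 5]]  ->  [[-263, -103], [669, 262]]
... * rho(a^-1) = [[-5, -3], [7, 4]]  ->  [[594, 377], [-1511, -959]]
... * rho(a^-1) = [[-5, -3], [7, 4]]  ->  [[-331, -274], [842, 697]]
... * rho(b^-1) = [[-18, -7], [13, 5]]  ->  [[2396, 947], [-6095, -2409]]
... * rho(a^-1) = [[-5, -3], [7, 4]]  ->  [[-5351, -3400], [13612, 8649]]
... * rho(b) = [[5, 7], [-13, -18]]  ->  [[17445, 23743], [-44377, -60398]]
... * rho(b) = [[5, 7], [-13, -18]]  ->  [[-221434, -305259], [563289, 776525]]
tr = -221434 + 776525 = 555091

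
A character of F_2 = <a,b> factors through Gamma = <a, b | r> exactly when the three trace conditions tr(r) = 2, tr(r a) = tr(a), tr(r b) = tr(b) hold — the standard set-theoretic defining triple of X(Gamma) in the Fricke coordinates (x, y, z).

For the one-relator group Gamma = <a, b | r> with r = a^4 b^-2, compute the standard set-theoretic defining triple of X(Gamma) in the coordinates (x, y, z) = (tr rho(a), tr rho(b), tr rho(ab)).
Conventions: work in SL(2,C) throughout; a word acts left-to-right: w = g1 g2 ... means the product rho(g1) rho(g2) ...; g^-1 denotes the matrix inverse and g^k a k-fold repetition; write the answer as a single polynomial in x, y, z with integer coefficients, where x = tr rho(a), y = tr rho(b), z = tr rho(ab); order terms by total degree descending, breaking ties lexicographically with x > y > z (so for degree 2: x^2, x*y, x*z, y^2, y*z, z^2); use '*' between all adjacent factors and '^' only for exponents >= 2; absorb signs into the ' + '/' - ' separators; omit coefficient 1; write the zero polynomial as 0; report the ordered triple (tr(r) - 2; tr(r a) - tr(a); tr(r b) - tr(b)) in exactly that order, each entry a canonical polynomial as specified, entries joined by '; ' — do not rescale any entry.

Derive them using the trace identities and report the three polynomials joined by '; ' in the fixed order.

trace(a^2) = trace(a) * trace(a) - trace(1) = x^2 - 2
next, trace(a^3) = trace(a) * trace(a^2) - trace(a) = x^3 - 3*x
trace(a^4) = trace(a) * trace(a^3) - trace(a^2) = x^4 - 4*x^2 + 2
and trace(b a^2) = trace(a) * trace(b a) - trace(b) = x*z - y
trace(a^2 b a) = trace(a) * trace(b a^2) - trace(b a) = x^2*z - x*y - z
and trace(a^4 b) = trace(a) * trace(a^2 b a) - trace(a^2 b) = x^3*z - x^2*y - 2*x*z + y
and trace(a^4 b^-1) = trace(a^4) * trace(b) - trace(a^4 b) = x^4*y - x^3*z - 3*x^2*y + 2*x*z + y
next, trace(a^4 b^-2) = trace(a^4 b^-1) * trace(b) - trace(a^4) = x^4*y^2 - x^3*y*z - x^4 - 3*x^2*y^2 + 2*x*y*z + 4*x^2 + y^2 - 2
and trace(a^5) = trace(a) * trace(a^4) - trace(a^3) = x^5 - 5*x^3 + 5*x
trace(a^5 b) = trace(a) * trace(a^2 b a^2) - trace(a^2 b a) = x^4*z - x^3*y - 3*x^2*z + 2*x*y + z
trace(a^5 b^-1) = trace(a^5) * trace(b) - trace(a^5 b) = x^5*y - x^4*z - 4*x^3*y + 3*x^2*z + 3*x*y - z
and trace(a^4 b^-2 a) = trace(a^5 b^-1) * trace(b) - trace(a^5) = x^5*y^2 - x^4*y*z - x^5 - 4*x^3*y^2 + 3*x^2*y*z + 5*x^3 + 3*x*y^2 - y*z - 5*x
assemble the triple (trace(r) - 2; trace(r a) - x; trace(r b) - y)

x^4*y^2 - x^3*y*z - x^4 - 3*x^2*y^2 + 2*x*y*z + 4*x^2 + y^2 - 4; x^5*y^2 - x^4*y*z - x^5 - 4*x^3*y^2 + 3*x^2*y*z + 5*x^3 + 3*x*y^2 - y*z - 6*x; x^4*y - x^3*z - 3*x^2*y + 2*x*z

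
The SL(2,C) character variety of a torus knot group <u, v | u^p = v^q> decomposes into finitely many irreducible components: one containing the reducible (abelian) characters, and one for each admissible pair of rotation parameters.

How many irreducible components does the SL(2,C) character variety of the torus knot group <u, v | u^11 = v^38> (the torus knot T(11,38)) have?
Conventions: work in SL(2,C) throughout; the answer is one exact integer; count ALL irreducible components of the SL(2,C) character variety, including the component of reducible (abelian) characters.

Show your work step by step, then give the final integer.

Gamma = < u, v | u^11 = v^38 > (torus knot T(11,38)); the central element u^11 = v^38 acts as +I or -I in any irreducible SL(2,C) representation.
So on each irreducible component the traces are pinned: tr(u) = 2*cos(pi*alpha/11) with 1 <= alpha <= 10, tr(v) = 2*cos(pi*beta/38) with 1 <= beta <= 37.
Consistency of u^11 = (-1)^alpha I with v^38 = (-1)^beta I forces alpha = beta (mod 2).
Enumerate parity-matched pairs: 5*19 odd-odd plus 5*18 even-even gives 185.
Total: 185 irreducible-character components + 1 reducible (abelian) component = 186.

186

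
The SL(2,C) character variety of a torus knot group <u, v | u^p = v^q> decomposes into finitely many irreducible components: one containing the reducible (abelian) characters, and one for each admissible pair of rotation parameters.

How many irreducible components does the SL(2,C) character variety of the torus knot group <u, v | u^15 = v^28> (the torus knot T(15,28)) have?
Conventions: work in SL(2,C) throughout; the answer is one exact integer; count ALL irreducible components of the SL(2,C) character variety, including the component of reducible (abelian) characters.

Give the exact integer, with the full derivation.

For T(15,28): irreducibility forces the central element u^15 = v^28 to one of +I, -I.
So on each irreducible component the traces are pinned: tr(u) = 2*cos(pi*alpha/15) with 1 <= alpha <= 14, tr(v) = 2*cos(pi*beta/28) with 1 <= beta <= 27.
u^15 = (-1)^alpha I and v^28 = (-1)^beta I must agree, so alpha and beta have equal parity.
Enumerate parity-matched pairs: 7*14 odd-odd plus 7*13 even-even gives 189.
Total: 189 irreducible-character components + 1 reducible (abelian) component = 190.

190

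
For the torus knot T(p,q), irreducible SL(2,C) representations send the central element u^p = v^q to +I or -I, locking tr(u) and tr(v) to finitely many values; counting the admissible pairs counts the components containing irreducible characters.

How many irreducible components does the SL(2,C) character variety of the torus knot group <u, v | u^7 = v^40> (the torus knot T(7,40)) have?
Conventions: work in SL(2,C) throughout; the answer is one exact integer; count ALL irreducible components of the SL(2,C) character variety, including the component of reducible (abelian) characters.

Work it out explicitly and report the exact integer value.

118

In the torus knot group T(7,40), u^7 = v^40 is central, so an irreducible representation sends it to +I or -I (Schur).
So on each irreducible component the traces are pinned: tr(u) = 2*cos(pi*alpha/7) with 1 <= alpha <= 6, tr(v) = 2*cos(pi*beta/40) with 1 <= beta <= 39.
The two central values (-1)^alpha I and (-1)^beta I must be the same matrix, so alpha and beta share a parity.
Counting: 3 odd alphas x 20 odd betas + 3 even alphas x 19 even betas = 60 + 57 = 117.
Total: 117 irreducible-character components + 1 reducible (abelian) component = 118.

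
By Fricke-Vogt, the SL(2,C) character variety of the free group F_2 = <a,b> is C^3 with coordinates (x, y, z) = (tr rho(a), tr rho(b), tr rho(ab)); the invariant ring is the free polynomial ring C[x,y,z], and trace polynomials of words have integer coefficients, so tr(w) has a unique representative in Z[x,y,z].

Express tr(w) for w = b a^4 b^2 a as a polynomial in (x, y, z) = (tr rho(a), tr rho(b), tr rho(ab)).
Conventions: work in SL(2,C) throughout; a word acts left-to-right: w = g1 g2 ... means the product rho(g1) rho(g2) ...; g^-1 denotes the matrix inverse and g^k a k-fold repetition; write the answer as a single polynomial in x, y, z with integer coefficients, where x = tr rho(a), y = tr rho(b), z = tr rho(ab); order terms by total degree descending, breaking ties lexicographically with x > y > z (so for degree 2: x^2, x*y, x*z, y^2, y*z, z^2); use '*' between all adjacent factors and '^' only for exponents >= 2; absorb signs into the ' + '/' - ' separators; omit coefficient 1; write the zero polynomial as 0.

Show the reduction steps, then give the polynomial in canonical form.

trace(a b a b) = trace(a b) * trace(a b) - trace(1) = z^2 - 2
next, trace(a b a) = trace(a) * trace(b a) - trace(b) = x*z - y
trace(b^2 a b a) = trace(b) * trace(a b a b) - trace(a b a) = y*z^2 - x*z - y
trace(a b^2) = trace(b) * trace(a b) - trace(a) = y*z - x
trace(b^2 a b) = trace(b) * trace(a b^2) - trace(a b) = y^2*z - x*y - z
trace(a b^2 a b a) = trace(a) * trace(b^2 a b a) - trace(b^2 a b) = x*y*z^2 - x^2*z - y^2*z + z
trace(a^2 b^2 a b a) = trace(a) * trace(a b^2 a b a) - trace(a b^2 a b) = x^2*y*z^2 - x^3*z - x*y^2*z - y*z^2 + 2*x*z + y
trace(b a^4 b^2 a) = trace(a) * trace(a^2 b^2 a b a) - trace(a^2 b^2 a b) = x^3*y*z^2 - x^4*z - x^2*y^2*z - 2*x*y*z^2 + 3*x^2*z + y^2*z + x*y - z

x^3*y*z^2 - x^4*z - x^2*y^2*z - 2*x*y*z^2 + 3*x^2*z + y^2*z + x*y - z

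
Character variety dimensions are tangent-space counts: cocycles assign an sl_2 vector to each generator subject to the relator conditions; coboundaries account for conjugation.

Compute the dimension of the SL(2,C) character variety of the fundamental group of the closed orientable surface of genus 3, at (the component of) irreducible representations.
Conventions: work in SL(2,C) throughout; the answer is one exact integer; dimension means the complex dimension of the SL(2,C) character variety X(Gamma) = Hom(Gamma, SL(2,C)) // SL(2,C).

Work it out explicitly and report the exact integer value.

12

The genus-3 surface group: 2g = 6 generators, one relator prod [a_i, b_i].
Unconstrained cocycle data is one sl_2 vector per generator (18 dimensions), cut by the relator condition d_2(z) = 0.
At an irreducible rho, H^2 = coker(d_2) vanishes (Poincare duality: H^2 is dual to H^0 = invariants = 0), so d_2 is surjective onto sl_2 and dim Z^1 = 18 - 3 = 15.
Coboundaries contribute dim B^1 = 3 (injective at irreducible rho).
dim H^1 = 15 - 3 = 12 = dim X.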